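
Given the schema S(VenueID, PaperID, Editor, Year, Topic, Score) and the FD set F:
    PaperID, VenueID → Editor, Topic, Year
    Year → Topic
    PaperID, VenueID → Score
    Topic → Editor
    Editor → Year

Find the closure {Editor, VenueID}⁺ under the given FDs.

{Editor, Topic, VenueID, Year}

Start with {Editor, VenueID}.
Editor → Year applies; add {Year} → now {Editor, VenueID, Year}.
Year → Topic applies; add {Topic} → now {Editor, Topic, VenueID, Year}.
No further FD applies.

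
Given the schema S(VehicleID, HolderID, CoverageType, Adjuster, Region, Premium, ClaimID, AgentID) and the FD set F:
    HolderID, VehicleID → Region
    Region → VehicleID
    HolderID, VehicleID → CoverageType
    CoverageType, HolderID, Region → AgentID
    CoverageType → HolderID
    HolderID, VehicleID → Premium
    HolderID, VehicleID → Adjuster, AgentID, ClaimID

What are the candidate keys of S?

{CoverageType, Region}, {CoverageType, VehicleID}, {HolderID, Region}, {HolderID, VehicleID}

{CoverageType, Region}⁺ = {Adjuster, AgentID, ClaimID, CoverageType, HolderID, Premium, Region, VehicleID} — all of the relation — so {CoverageType, Region} is a candidate key.
{CoverageType, VehicleID}⁺ = {Adjuster, AgentID, ClaimID, CoverageType, HolderID, Premium, Region, VehicleID} — all of the relation — so {CoverageType, VehicleID} is a candidate key.
{HolderID, Region}⁺ = {Adjuster, AgentID, ClaimID, CoverageType, HolderID, Premium, Region, VehicleID} — all of the relation — so {HolderID, Region} is a candidate key.
{HolderID, VehicleID}⁺ = {Adjuster, AgentID, ClaimID, CoverageType, HolderID, Premium, Region, VehicleID} — all of the relation — so {HolderID, VehicleID} is a candidate key.
Any other superkey properly contains one of these, so there are no further candidate keys.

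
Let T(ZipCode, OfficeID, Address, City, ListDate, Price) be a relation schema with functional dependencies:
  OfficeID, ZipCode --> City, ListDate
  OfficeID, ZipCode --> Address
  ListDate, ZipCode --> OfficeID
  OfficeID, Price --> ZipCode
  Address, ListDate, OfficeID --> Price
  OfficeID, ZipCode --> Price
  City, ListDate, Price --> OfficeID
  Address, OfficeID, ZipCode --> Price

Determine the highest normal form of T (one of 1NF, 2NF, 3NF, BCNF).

Candidate keys: {Address, ListDate, OfficeID}, {City, ListDate, Price}, {ListDate, ZipCode}, {OfficeID, Price}, {OfficeID, ZipCode}. Prime attributes: {Address, City, ListDate, OfficeID, Price, ZipCode}.
The left-hand side of every FD is a superkey, so BCNF is satisfied.

BCNF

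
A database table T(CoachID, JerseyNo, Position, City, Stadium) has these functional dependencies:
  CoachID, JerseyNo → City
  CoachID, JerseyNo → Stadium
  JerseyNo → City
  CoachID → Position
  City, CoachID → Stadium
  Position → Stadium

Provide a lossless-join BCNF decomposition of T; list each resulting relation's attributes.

{City, JerseyNo}; {CoachID, JerseyNo}; {CoachID, Position}; {Position, Stadium}

Candidate key of the original relation: {CoachID, JerseyNo}.
In {City, CoachID, JerseyNo, Position, Stadium}, {JerseyNo} is not a superkey ({JerseyNo}⁺ restricted to this set is {City, JerseyNo}), so split on JerseyNo → City into {City, JerseyNo} and {CoachID, JerseyNo, Position, Stadium}.
{City, JerseyNo}: every determinant is a superkey — BCNF.
In {CoachID, JerseyNo, Position, Stadium}, {CoachID} is not a superkey ({CoachID}⁺ restricted to this set is {CoachID, Position, Stadium}), so split on CoachID → Position, Stadium into {CoachID, Position, Stadium} and {CoachID, JerseyNo}.
In {CoachID, Position, Stadium}, {Position} is not a superkey ({Position}⁺ restricted to this set is {Position, Stadium}), so split on Position → Stadium into {Position, Stadium} and {CoachID, Position}.
{Position, Stadium}: every determinant is a superkey — BCNF.
{CoachID, Position}: every determinant is a superkey — BCNF.
{CoachID, JerseyNo}: every determinant is a superkey — BCNF.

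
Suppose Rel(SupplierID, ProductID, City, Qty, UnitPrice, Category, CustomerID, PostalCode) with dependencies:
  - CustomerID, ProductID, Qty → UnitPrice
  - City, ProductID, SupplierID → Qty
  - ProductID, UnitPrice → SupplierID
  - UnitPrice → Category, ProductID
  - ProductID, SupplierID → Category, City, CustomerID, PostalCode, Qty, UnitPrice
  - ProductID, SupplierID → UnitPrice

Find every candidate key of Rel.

{CustomerID, ProductID, Qty}, {ProductID, SupplierID}, {UnitPrice}

Closure of {UnitPrice} is {Category, City, CustomerID, PostalCode, ProductID, Qty, SupplierID, UnitPrice}, the whole schema; {UnitPrice} is a candidate key.
Closure of {ProductID, SupplierID} is {Category, City, CustomerID, PostalCode, ProductID, Qty, SupplierID, UnitPrice}, the whole schema; {ProductID, SupplierID} is a candidate key.
Closure of {CustomerID, ProductID, Qty} is {Category, City, CustomerID, PostalCode, ProductID, Qty, SupplierID, UnitPrice}, the whole schema; {CustomerID, ProductID, Qty} is a candidate key.
Any other superkey properly contains one of these, so there are no further candidate keys.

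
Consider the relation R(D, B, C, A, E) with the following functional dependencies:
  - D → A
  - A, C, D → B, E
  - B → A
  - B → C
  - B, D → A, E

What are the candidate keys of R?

{D} never appears on the right of any FD, so every key must include it.
{B, D}⁺ = {A, B, C, D, E} — all of the relation — so {B, D} is a candidate key.
{C, D}⁺ = {A, B, C, D, E} — all of the relation — so {C, D} is a candidate key.
No proper subset of any of these is a key, and no other minimal superkey exists.

{B, D}, {C, D}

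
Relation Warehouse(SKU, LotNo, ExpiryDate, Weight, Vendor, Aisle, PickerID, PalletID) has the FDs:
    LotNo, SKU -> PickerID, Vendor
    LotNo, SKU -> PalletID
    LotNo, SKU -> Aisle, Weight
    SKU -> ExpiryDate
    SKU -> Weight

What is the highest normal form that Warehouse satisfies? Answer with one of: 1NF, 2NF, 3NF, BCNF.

Candidate key: {LotNo, SKU}. Prime attributes: {LotNo, SKU}.
SKU -> ExpiryDate: {SKU}⁺ = {ExpiryDate, SKU, Weight}, which is not all of the attributes, so the left side is not a superkey — BCNF is violated.
SKU -> ExpiryDate determines the non-prime attribute {ExpiryDate} from a non-superkey — 3NF is violated.
{SKU} is a proper subset of the key {LotNo, SKU}, and {SKU}⁺ contains the non-prime attributes {ExpiryDate, Weight} — a partial dependency, so 2NF is violated.

1NF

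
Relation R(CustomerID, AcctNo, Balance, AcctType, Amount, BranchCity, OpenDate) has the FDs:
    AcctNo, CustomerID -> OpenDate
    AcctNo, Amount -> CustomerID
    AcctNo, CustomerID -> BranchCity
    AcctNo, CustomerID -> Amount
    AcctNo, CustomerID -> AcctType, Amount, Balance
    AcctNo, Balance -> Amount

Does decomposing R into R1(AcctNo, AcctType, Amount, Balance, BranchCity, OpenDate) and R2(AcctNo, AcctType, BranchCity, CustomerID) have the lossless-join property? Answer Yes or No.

No

R1 ∩ R2 = {AcctNo, AcctType, BranchCity}; its closure under F is {AcctNo, AcctType, BranchCity}.
R1 ⊄ {AcctNo, AcctType, BranchCity} and R2 ⊄ {AcctNo, AcctType, BranchCity}, so the split is lossy.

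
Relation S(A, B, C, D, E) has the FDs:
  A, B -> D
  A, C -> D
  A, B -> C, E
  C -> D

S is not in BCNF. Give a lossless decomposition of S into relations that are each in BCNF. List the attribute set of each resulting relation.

Candidate key of the original relation: {A, B}.
{A, B, C, D, E}: {A, C} determines {A, C, D} here but is not a superkey — split on A, C -> D, giving {A, C, D} and {A, B, C, E}.
{A, C, D}: {C} determines {C, D} here but is not a superkey — split on C -> D, giving {C, D} and {A, C}.
{C, D}: every determinant is a superkey — BCNF.
{A, C}: every determinant is a superkey — BCNF.
{A, B, C, E}: every determinant is a superkey — BCNF.

{A, B, C, E}; {C, D}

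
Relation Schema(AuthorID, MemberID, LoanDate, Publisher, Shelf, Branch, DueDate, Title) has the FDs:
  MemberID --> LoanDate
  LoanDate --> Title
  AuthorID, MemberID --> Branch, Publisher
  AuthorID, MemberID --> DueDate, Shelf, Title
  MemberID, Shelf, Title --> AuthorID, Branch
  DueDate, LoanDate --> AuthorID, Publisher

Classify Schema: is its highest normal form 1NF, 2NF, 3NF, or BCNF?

1NF

Candidate keys: {AuthorID, MemberID}, {DueDate, MemberID}, {MemberID, Shelf}. Prime attributes: {AuthorID, DueDate, MemberID, Shelf}.
For MemberID --> LoanDate we have {MemberID}⁺ = {LoanDate, MemberID, Title}; {MemberID} is not a superkey, so BCNF fails.
MemberID --> LoanDate has non-prime {LoanDate} on the right and a non-superkey on the left, so 3NF fails.
The proper key subset {MemberID} of {AuthorID, MemberID} determines non-prime {LoanDate, Title}, so the relation is not even in 2NF.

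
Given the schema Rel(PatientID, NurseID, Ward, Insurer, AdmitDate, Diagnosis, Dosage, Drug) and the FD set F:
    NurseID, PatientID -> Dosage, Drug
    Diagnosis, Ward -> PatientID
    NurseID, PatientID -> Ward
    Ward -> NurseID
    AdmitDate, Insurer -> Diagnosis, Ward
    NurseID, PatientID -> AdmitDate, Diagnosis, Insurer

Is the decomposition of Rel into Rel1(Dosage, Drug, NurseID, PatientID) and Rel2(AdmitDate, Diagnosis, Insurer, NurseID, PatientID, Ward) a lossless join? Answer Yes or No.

Yes

Rel1 ∩ Rel2 = {NurseID, PatientID}; its closure under F is {AdmitDate, Diagnosis, Dosage, Drug, Insurer, NurseID, PatientID, Ward}.
This includes all of Rel1, so the common attributes are a superkey of Rel1 — the join is lossless.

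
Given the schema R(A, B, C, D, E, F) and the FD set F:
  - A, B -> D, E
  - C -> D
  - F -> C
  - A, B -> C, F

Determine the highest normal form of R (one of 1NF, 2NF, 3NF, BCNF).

Candidate key: {A, B}. Prime attributes: {A, B}.
C -> D breaks BCNF: {C}⁺ = {C, D}, so {C} is not a superkey.
C -> D determines the non-prime attribute {D} from a non-superkey — 3NF is violated.
No non-prime attribute depends on a proper subset of any candidate key, so 2NF holds.

2NF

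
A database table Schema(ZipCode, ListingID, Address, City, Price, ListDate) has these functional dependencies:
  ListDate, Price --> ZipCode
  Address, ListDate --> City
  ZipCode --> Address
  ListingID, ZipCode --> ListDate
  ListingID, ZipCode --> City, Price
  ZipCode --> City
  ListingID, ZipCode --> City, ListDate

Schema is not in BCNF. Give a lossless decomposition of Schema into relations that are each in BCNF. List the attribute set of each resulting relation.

{Address, City, ListDate}; {Address, ZipCode}; {ListDate, ListingID, Price}; {ListDate, Price, ZipCode}

Candidate keys of the original relation: {ListDate, ListingID, Price}, {ListingID, ZipCode}.
{Address, City, ListDate, ListingID, Price, ZipCode}: {ListDate, Price} determines {Address, City, ListDate, Price, ZipCode} here but is not a superkey — split on ListDate, Price --> Address, City, ZipCode, giving {Address, City, ListDate, Price, ZipCode} and {ListDate, ListingID, Price}.
{Address, City, ListDate, Price, ZipCode}: {Address, ListDate} determines {Address, City, ListDate} here but is not a superkey — split on Address, ListDate --> City, giving {Address, City, ListDate} and {Address, ListDate, Price, ZipCode}.
{Address, City, ListDate} has no BCNF violation.
{Address, ListDate, Price, ZipCode}: {ZipCode} determines {Address, ZipCode} here but is not a superkey — split on ZipCode --> Address, giving {Address, ZipCode} and {ListDate, Price, ZipCode}.
{Address, ZipCode} has no BCNF violation.
{ListDate, Price, ZipCode} has no BCNF violation.
{ListDate, ListingID, Price} has no BCNF violation.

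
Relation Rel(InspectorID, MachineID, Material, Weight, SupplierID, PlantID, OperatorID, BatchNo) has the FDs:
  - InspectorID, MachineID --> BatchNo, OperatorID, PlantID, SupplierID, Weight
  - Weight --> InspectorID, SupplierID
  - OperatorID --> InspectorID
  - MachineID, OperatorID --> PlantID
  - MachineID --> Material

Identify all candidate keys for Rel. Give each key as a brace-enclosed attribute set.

{InspectorID, MachineID}, {MachineID, OperatorID}, {MachineID, Weight}

{MachineID} never appears on the right of any FD, so every key must include it.
Closure of {InspectorID, MachineID} is {BatchNo, InspectorID, MachineID, Material, OperatorID, PlantID, SupplierID, Weight}, the whole schema; {InspectorID, MachineID} is a candidate key.
Closure of {MachineID, OperatorID} is {BatchNo, InspectorID, MachineID, Material, OperatorID, PlantID, SupplierID, Weight}, the whole schema; {MachineID, OperatorID} is a candidate key.
Closure of {MachineID, Weight} is {BatchNo, InspectorID, MachineID, Material, OperatorID, PlantID, SupplierID, Weight}, the whole schema; {MachineID, Weight} is a candidate key.
Any other superkey properly contains one of these, so there are no further candidate keys.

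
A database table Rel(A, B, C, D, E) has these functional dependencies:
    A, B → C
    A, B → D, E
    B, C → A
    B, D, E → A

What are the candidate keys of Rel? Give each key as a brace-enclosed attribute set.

{A, B}, {B, C}, {B, D, E}

Attributes never on any right-hand side: {B} — every candidate key must contain it.
{A, B}⁺ = {A, B, C, D, E} — all of the relation — so {A, B} is a candidate key.
{B, C}⁺ = {A, B, C, D, E} — all of the relation — so {B, C} is a candidate key.
{B, D, E}⁺ = {A, B, C, D, E} — all of the relation — so {B, D, E} is a candidate key.
Any other superkey properly contains one of these, so there are no further candidate keys.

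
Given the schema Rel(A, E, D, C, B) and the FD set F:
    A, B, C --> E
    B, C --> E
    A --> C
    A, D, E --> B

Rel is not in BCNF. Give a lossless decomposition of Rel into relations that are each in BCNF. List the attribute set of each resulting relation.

{A, B, D}; {A, C}; {B, C, E}

Candidate keys of the original relation: {A, B, D}, {A, D, E}.
{A, B, C, D, E}: {A, B, C} determines {A, B, C, E} here but is not a superkey — split on A, B, C --> E, giving {A, B, C, E} and {A, B, C, D}.
{A, B, C, E}: {B, C} determines {B, C, E} here but is not a superkey — split on B, C --> E, giving {B, C, E} and {A, B, C}.
{B, C, E} has no BCNF violation.
{A, B, C}: {A} determines {A, C} here but is not a superkey — split on A --> C, giving {A, C} and {A, B}.
{A, C} has no BCNF violation.
{A, B} has no BCNF violation.
{A, B, C, D}: {A} determines {A, C} here but is not a superkey — split on A --> C, giving {A, C} and {A, B, D}.
{A, C} has no BCNF violation.
{A, B, D} has no BCNF violation.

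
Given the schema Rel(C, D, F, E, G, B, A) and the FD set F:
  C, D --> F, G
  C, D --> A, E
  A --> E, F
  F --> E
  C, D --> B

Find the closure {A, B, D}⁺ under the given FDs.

{A, B, D, E, F}

Start with {A, B, D}.
A --> E, F applies; add {E, F} → now {A, B, D, E, F}.
No further FD applies.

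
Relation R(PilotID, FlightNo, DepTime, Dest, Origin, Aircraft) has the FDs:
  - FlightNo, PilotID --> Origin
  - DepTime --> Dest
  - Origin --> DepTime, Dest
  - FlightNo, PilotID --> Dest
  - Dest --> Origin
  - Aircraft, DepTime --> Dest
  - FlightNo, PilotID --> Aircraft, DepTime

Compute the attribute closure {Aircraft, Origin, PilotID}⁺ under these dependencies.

Start with {Aircraft, Origin, PilotID}.
Origin --> DepTime, Dest applies; add {DepTime, Dest} → now {Aircraft, DepTime, Dest, Origin, PilotID}.
No further FD applies.

{Aircraft, DepTime, Dest, Origin, PilotID}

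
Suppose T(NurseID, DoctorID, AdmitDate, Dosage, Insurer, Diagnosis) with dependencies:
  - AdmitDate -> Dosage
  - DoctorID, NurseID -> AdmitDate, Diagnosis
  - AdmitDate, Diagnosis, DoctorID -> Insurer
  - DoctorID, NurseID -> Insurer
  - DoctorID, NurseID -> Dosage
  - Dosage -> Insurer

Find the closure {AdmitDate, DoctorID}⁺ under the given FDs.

{AdmitDate, DoctorID, Dosage, Insurer}

Start with {AdmitDate, DoctorID}.
AdmitDate -> Dosage applies; add {Dosage} → now {AdmitDate, DoctorID, Dosage}.
Dosage -> Insurer applies; add {Insurer} → now {AdmitDate, DoctorID, Dosage, Insurer}.
No further FD applies.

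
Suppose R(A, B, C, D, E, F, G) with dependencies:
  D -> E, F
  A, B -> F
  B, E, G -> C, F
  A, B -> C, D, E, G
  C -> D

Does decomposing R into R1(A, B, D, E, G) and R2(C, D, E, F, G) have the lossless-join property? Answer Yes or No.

No

R1 ∩ R2 = {D, E, G}; its closure under F is {D, E, F, G}.
The closure covers neither R1 nor R2 entirely; the join is not lossless.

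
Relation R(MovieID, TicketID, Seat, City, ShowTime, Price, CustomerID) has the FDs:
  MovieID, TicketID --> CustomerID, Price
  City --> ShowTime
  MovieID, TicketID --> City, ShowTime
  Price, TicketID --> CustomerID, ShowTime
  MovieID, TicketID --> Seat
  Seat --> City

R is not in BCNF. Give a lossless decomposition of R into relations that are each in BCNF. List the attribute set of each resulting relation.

{City, Seat}; {City, ShowTime}; {CustomerID, Price, TicketID}; {MovieID, Price, Seat, TicketID}

Candidate key of the original relation: {MovieID, TicketID}.
In {City, CustomerID, MovieID, Price, Seat, ShowTime, TicketID}, {City} is not a superkey ({City}⁺ restricted to this set is {City, ShowTime}), so split on City --> ShowTime into {City, ShowTime} and {City, CustomerID, MovieID, Price, Seat, TicketID}.
{City, ShowTime} has no BCNF violation.
In {City, CustomerID, MovieID, Price, Seat, TicketID}, {Price, TicketID} is not a superkey ({Price, TicketID}⁺ restricted to this set is {CustomerID, Price, TicketID}), so split on Price, TicketID --> CustomerID into {CustomerID, Price, TicketID} and {City, MovieID, Price, Seat, TicketID}.
{CustomerID, Price, TicketID} has no BCNF violation.
In {City, MovieID, Price, Seat, TicketID}, {Seat} is not a superkey ({Seat}⁺ restricted to this set is {City, Seat}), so split on Seat --> City into {City, Seat} and {MovieID, Price, Seat, TicketID}.
{City, Seat} has no BCNF violation.
{MovieID, Price, Seat, TicketID} has no BCNF violation.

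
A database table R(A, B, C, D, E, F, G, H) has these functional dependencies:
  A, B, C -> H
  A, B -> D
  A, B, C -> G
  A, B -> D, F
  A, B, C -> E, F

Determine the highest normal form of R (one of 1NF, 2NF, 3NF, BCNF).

1NF

Candidate key: {A, B, C}. Prime attributes: {A, B, C}.
A, B -> D breaks BCNF: {A, B}⁺ = {A, B, D, F}, so {A, B} is not a superkey.
A, B -> D determines the non-prime attribute {D} from a non-superkey — 3NF is violated.
{A, B} is a proper subset of the key {A, B, C}, and {A, B}⁺ contains the non-prime attributes {D, F} — a partial dependency, so 2NF is violated.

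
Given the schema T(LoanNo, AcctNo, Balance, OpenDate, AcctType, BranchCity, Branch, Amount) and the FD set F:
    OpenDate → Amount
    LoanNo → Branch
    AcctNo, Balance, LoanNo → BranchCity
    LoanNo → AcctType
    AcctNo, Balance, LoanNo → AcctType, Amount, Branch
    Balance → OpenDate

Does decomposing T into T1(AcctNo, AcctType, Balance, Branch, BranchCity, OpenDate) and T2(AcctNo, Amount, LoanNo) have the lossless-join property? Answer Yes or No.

The shared attributes are {AcctNo} and {AcctNo}⁺ = {AcctNo}.
Neither T1 nor T2 is contained in that closure, so the decomposition is lossy.

No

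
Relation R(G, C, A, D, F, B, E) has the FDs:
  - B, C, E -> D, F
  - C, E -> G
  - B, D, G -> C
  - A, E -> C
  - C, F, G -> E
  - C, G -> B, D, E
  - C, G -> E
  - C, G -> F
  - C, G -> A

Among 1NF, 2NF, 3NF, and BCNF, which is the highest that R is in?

Candidate keys: {A, E}, {B, D, G}, {C, E}, {C, G}. Prime attributes: {A, B, C, D, E, G}.
Every FD has a superkey on the left, so the relation is in BCNF.

BCNF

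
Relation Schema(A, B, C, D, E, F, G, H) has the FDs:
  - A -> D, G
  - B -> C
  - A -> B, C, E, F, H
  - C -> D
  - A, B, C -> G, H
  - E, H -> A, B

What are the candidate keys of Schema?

{A}⁺ = {A, B, C, D, E, F, G, H} — all of the relation — so {A} is a candidate key.
{E, H}⁺ = {A, B, C, D, E, F, G, H} — all of the relation — so {E, H} is a candidate key.
No proper subset of any of these is a key, and no other minimal superkey exists.

{A}, {E, H}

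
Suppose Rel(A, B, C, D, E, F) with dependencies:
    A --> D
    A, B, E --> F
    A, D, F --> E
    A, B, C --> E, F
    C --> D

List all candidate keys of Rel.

{A, B, C}

{A, B, C} never appear on the right of any FD, so every key must include all of them.
{A, B, C}⁺ = {A, B, C, D, E, F}, which is every attribute, so {A, B, C} is a candidate key.
No other minimal set has full closure, so this is the only candidate key.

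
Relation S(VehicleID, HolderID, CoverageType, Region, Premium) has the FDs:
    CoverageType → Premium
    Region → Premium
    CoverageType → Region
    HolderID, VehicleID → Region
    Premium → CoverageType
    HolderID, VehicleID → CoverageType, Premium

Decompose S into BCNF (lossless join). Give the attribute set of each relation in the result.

{CoverageType, HolderID, VehicleID}; {CoverageType, Premium, Region}

Candidate key of the original relation: {HolderID, VehicleID}.
Within {CoverageType, HolderID, Premium, Region, VehicleID}: {CoverageType}⁺ ∩ {CoverageType, HolderID, Premium, Region, VehicleID} = {CoverageType, Premium, Region}, not the whole set, so CoverageType → Premium, Region violates BCNF; decompose into {CoverageType, Premium, Region} and {CoverageType, HolderID, VehicleID}.
{CoverageType, Premium, Region} has no BCNF violation.
{CoverageType, HolderID, VehicleID} has no BCNF violation.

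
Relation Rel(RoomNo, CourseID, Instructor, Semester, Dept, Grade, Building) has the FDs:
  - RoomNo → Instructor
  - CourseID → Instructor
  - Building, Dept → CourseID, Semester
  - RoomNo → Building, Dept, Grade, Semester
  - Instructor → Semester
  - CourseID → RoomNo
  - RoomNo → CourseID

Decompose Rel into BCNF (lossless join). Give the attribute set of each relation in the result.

Candidate keys of the original relation: {Building, Dept}, {CourseID}, {RoomNo}.
Within {Building, CourseID, Dept, Grade, Instructor, RoomNo, Semester}: {Instructor}⁺ ∩ {Building, CourseID, Dept, Grade, Instructor, RoomNo, Semester} = {Instructor, Semester}, not the whole set, so Instructor → Semester violates BCNF; decompose into {Instructor, Semester} and {Building, CourseID, Dept, Grade, Instructor, RoomNo}.
{Instructor, Semester}: every determinant is a superkey — BCNF.
{Building, CourseID, Dept, Grade, Instructor, RoomNo}: every determinant is a superkey — BCNF.

{Building, CourseID, Dept, Grade, Instructor, RoomNo}; {Instructor, Semester}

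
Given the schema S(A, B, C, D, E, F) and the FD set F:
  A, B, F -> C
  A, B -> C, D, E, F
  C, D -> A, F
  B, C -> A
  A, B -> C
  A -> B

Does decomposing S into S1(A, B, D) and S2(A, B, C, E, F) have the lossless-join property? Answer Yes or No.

Yes

Common attributes: {A, B}; their closure is {A, B, C, D, E, F}.
This includes all of S1, so the common attributes are a superkey of S1 — the join is lossless.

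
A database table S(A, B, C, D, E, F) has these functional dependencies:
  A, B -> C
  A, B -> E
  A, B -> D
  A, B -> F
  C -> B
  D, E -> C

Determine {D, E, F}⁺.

Start with {D, E, F}.
D, E -> C applies; add {C} → now {C, D, E, F}.
C -> B applies; add {B} → now {B, C, D, E, F}.
No further FD applies.

{B, C, D, E, F}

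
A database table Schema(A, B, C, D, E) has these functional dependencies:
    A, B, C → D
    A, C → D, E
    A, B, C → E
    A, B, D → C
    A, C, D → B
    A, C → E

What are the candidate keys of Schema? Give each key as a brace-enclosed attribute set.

Attributes never on any right-hand side: {A} — every candidate key must contain it.
{A, C}⁺ = {A, B, C, D, E}, which is every attribute, so {A, C} is a candidate key.
{A, B, D}⁺ = {A, B, C, D, E}, which is every attribute, so {A, B, D} is a candidate key.
These are minimal and exhaustive — every other superkey contains one of them.

{A, B, D}, {A, C}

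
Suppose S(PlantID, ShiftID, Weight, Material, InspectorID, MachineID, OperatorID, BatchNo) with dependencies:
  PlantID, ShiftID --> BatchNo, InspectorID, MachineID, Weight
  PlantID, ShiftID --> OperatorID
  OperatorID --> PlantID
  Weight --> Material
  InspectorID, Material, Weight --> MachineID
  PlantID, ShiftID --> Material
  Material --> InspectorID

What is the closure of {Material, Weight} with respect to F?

{InspectorID, MachineID, Material, Weight}

Start with {Material, Weight}.
Material --> InspectorID applies; add {InspectorID} → now {InspectorID, Material, Weight}.
InspectorID, Material, Weight --> MachineID applies; add {MachineID} → now {InspectorID, MachineID, Material, Weight}.
No further FD applies.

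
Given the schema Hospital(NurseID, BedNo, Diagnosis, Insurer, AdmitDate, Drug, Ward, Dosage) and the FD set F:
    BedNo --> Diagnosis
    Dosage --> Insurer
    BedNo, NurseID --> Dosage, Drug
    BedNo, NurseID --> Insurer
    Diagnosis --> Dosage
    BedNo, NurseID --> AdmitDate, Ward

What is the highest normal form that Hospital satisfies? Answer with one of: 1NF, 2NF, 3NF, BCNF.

Candidate key: {BedNo, NurseID}. Prime attributes: {BedNo, NurseID}.
BedNo --> Diagnosis breaks BCNF: {BedNo}⁺ = {BedNo, Diagnosis, Dosage, Insurer}, so {BedNo} is not a superkey.
Because {Diagnosis} is non-prime and the left side of BedNo --> Diagnosis is not a superkey, the relation is not in 3NF.
The proper key subset {BedNo} of {BedNo, NurseID} determines non-prime {Diagnosis, Dosage, Insurer}, so the relation is not even in 2NF.

1NF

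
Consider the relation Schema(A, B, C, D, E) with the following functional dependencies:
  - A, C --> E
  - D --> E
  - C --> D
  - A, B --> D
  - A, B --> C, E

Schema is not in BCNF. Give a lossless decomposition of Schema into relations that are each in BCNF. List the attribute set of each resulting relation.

{A, B, C}; {C, D}; {D, E}

Candidate key of the original relation: {A, B}.
{A, B, C, D, E}: {A, C} determines {A, C, D, E} here but is not a superkey — split on A, C --> D, E, giving {A, C, D, E} and {A, B, C}.
{A, C, D, E}: {D} determines {D, E} here but is not a superkey — split on D --> E, giving {D, E} and {A, C, D}.
{D, E} is in BCNF.
{A, C, D}: {C} determines {C, D} here but is not a superkey — split on C --> D, giving {C, D} and {A, C}.
{C, D} is in BCNF.
{A, C} is in BCNF.
{A, B, C} is in BCNF.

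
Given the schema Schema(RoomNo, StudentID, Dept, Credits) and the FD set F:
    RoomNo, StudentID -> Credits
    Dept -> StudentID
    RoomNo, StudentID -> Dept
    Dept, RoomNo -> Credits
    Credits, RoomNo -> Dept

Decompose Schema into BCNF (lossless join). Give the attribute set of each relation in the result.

Candidate keys of the original relation: {Credits, RoomNo}, {Dept, RoomNo}, {RoomNo, StudentID}.
{Credits, Dept, RoomNo, StudentID}: {Dept} determines {Dept, StudentID} here but is not a superkey — split on Dept -> StudentID, giving {Dept, StudentID} and {Credits, Dept, RoomNo}.
{Dept, StudentID} has no BCNF violation.
{Credits, Dept, RoomNo} has no BCNF violation.

{Credits, Dept, RoomNo}; {Dept, StudentID}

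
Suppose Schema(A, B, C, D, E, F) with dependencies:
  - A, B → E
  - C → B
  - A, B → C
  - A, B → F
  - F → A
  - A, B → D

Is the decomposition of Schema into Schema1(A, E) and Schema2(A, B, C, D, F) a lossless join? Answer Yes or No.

The shared attributes are {A} and {A}⁺ = {A}.
Schema1 ⊄ {A} and Schema2 ⊄ {A}, so the split is lossy.

No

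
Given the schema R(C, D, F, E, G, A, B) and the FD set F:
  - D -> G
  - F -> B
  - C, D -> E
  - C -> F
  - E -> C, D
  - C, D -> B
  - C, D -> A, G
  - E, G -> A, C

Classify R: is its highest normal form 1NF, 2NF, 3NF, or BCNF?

1NF

Candidate keys: {C, D}, {E}. Prime attributes: {C, D, E}.
D -> G breaks BCNF: {D}⁺ = {D, G}, so {D} is not a superkey.
D -> G has non-prime {G} on the right and a non-superkey on the left, so 3NF fails.
Since {C} ⊂ {C, D} and {C}⁺ ⊇ {B, F} with {B, F} non-prime, there is a partial dependency; 2NF fails.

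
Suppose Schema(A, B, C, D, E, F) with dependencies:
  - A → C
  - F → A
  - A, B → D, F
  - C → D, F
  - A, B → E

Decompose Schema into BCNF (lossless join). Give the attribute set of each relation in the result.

{A, B, E}; {A, C, D, F}

Candidate keys of the original relation: {A, B}, {B, C}, {B, F}.
{A, B, C, D, E, F}: {A} determines {A, C, D, F} here but is not a superkey — split on A → C, D, F, giving {A, C, D, F} and {A, B, E}.
{A, C, D, F} has no BCNF violation.
{A, B, E} has no BCNF violation.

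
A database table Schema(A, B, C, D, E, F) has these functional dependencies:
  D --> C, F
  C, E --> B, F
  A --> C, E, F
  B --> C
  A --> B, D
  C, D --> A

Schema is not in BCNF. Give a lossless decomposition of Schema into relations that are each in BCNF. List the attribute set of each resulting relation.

Candidate keys of the original relation: {A}, {D}.
Within {A, B, C, D, E, F}: {C, E}⁺ ∩ {A, B, C, D, E, F} = {B, C, E, F}, not the whole set, so C, E --> B, F violates BCNF; decompose into {B, C, E, F} and {A, C, D, E}.
Within {B, C, E, F}: {B}⁺ ∩ {B, C, E, F} = {B, C}, not the whole set, so B --> C violates BCNF; decompose into {B, C} and {B, E, F}.
{B, C} has no BCNF violation.
{B, E, F} has no BCNF violation.
{A, C, D, E} has no BCNF violation.

{A, C, D, E}; {B, C}; {B, E, F}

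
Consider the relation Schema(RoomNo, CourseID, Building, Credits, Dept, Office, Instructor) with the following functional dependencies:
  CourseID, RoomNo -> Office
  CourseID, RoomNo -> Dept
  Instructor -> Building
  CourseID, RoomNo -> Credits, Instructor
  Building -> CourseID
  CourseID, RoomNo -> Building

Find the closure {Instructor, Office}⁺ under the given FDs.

{Building, CourseID, Instructor, Office}

Start with {Instructor, Office}.
Instructor -> Building applies; add {Building} → now {Building, Instructor, Office}.
Building -> CourseID applies; add {CourseID} → now {Building, CourseID, Instructor, Office}.
No further FD applies.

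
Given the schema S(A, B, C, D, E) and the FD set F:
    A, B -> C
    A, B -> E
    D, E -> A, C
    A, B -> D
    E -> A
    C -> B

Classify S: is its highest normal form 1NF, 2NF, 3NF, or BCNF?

Candidate keys: {A, B}, {A, C}, {B, E}, {C, E}, {D, E}. Prime attributes: {A, B, C, D, E}.
E -> A breaks BCNF: {E}⁺ = {A, E}, so {E} is not a superkey.
But every attribute on its right side ({A}) is prime, and the same holds for every other non-superkey FD, so 3NF still holds.

3NF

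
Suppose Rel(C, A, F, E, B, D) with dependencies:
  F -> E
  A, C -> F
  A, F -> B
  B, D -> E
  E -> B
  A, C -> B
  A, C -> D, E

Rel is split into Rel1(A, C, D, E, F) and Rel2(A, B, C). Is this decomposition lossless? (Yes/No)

Rel1 ∩ Rel2 = {A, C}; its closure under F is {A, B, C, D, E, F}.
Rel1 is contained in that closure, so Rel1 ∩ Rel2 -> Rel1 holds and the join is lossless.

Yes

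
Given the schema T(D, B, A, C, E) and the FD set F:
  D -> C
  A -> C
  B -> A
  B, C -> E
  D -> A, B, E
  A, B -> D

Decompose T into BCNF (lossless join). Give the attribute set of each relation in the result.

Candidate keys of the original relation: {B}, {D}.
{A, B, C, D, E}: {A} determines {A, C} here but is not a superkey — split on A -> C, giving {A, C} and {A, B, D, E}.
{A, C}: every determinant is a superkey — BCNF.
{A, B, D, E}: every determinant is a superkey — BCNF.

{A, B, D, E}; {A, C}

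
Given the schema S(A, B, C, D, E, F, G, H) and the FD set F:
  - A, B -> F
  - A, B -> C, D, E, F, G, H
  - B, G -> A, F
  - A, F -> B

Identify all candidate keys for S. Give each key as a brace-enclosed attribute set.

{A, B}, {A, F}, {B, G}

{A, B}⁺ = {A, B, C, D, E, F, G, H}, which is every attribute, so {A, B} is a candidate key.
{A, F}⁺ = {A, B, C, D, E, F, G, H}, which is every attribute, so {A, F} is a candidate key.
{B, G}⁺ = {A, B, C, D, E, F, G, H}, which is every attribute, so {B, G} is a candidate key.
No proper subset of any of these is a key, and no other minimal superkey exists.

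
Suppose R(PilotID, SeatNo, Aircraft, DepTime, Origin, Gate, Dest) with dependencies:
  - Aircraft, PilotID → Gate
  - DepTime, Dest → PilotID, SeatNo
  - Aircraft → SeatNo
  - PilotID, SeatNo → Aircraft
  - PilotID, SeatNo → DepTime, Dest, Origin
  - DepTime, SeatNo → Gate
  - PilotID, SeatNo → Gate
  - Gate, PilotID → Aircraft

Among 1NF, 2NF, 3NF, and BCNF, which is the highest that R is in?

3NF

Candidate keys: {Aircraft, PilotID}, {DepTime, Dest}, {Gate, PilotID}, {PilotID, SeatNo}. Prime attributes: {Aircraft, DepTime, Dest, Gate, PilotID, SeatNo}.
Aircraft → SeatNo: {Aircraft}⁺ = {Aircraft, SeatNo}, which is not all of the attributes, so the left side is not a superkey — BCNF is violated.
But every attribute on its right side ({SeatNo}) is prime, and the same holds for every other non-superkey FD, so 3NF still holds.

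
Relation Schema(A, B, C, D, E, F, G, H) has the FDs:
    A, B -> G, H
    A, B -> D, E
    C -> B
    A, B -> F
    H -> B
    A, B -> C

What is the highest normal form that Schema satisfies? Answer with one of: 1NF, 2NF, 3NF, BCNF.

Candidate keys: {A, B}, {A, C}, {A, H}. Prime attributes: {A, B, C, H}.
C -> B breaks BCNF: {C}⁺ = {B, C}, so {C} is not a superkey.
But every attribute on its right side ({B}) is prime, and the same holds for every other non-superkey FD, so 3NF still holds.

3NF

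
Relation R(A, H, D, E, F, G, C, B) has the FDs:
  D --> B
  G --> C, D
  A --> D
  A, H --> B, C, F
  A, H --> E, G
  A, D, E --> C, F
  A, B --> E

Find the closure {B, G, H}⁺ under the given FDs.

{B, C, D, G, H}

Start with {B, G, H}.
G --> C, D applies; add {C, D} → now {B, C, D, G, H}.
No further FD applies.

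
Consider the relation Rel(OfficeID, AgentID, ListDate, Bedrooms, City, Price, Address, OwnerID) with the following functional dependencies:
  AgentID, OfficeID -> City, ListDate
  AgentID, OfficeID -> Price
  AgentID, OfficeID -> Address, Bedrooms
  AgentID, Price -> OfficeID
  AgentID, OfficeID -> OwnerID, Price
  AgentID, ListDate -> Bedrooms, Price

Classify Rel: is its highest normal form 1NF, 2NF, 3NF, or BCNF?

Candidate keys: {AgentID, ListDate}, {AgentID, OfficeID}, {AgentID, Price}. Prime attributes: {AgentID, ListDate, OfficeID, Price}.
Every FD has a superkey on the left, so the relation is in BCNF.

BCNF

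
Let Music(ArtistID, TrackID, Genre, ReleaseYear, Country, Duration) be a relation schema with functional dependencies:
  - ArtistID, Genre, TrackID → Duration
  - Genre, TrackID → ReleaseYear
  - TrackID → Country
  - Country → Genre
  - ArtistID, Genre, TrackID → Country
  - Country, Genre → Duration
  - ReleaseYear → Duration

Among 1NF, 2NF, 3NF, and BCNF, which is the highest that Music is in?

1NF

Candidate key: {ArtistID, TrackID}. Prime attributes: {ArtistID, TrackID}.
For Genre, TrackID → ReleaseYear we have {Genre, TrackID}⁺ = {Country, Duration, Genre, ReleaseYear, TrackID}; {Genre, TrackID} is not a superkey, so BCNF fails.
Genre, TrackID → ReleaseYear determines the non-prime attribute {ReleaseYear} from a non-superkey — 3NF is violated.
Since {TrackID} ⊂ {ArtistID, TrackID} and {TrackID}⁺ ⊇ {Country, Duration, Genre, ReleaseYear} with {Country, Duration, Genre, ReleaseYear} non-prime, there is a partial dependency; 2NF fails.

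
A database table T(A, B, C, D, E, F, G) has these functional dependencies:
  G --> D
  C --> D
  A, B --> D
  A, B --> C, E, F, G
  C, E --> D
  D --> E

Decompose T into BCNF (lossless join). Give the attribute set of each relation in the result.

{A, B, C, F, G}; {D, E}; {D, G}

Candidate key of the original relation: {A, B}.
Within {A, B, C, D, E, F, G}: {G}⁺ ∩ {A, B, C, D, E, F, G} = {D, E, G}, not the whole set, so G --> D, E violates BCNF; decompose into {D, E, G} and {A, B, C, F, G}.
Within {D, E, G}: {D}⁺ ∩ {D, E, G} = {D, E}, not the whole set, so D --> E violates BCNF; decompose into {D, E} and {D, G}.
{D, E} is in BCNF.
{D, G} is in BCNF.
{A, B, C, F, G} is in BCNF.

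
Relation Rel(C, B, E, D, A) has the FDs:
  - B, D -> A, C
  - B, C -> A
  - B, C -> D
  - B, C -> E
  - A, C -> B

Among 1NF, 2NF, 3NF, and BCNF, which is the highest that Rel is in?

BCNF

Candidate keys: {A, C}, {B, C}, {B, D}. Prime attributes: {A, B, C, D}.
Every FD has a superkey on the left, so the relation is in BCNF.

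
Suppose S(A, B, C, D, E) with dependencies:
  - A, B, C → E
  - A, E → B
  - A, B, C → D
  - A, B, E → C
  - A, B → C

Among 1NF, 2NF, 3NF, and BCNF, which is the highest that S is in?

BCNF

Candidate keys: {A, B}, {A, E}. Prime attributes: {A, B, E}.
Every FD has a superkey on the left, so the relation is in BCNF.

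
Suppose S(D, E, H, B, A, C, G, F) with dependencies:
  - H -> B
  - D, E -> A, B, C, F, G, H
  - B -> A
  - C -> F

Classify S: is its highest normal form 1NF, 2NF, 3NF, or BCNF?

Candidate key: {D, E}. Prime attributes: {D, E}.
H -> B: {H}⁺ = {A, B, H}, which is not all of the attributes, so the left side is not a superkey — BCNF is violated.
H -> B has non-prime {B} on the right and a non-superkey on the left, so 3NF fails.
Checking every proper subset of each key, none determines a non-prime attribute — 2NF is satisfied.

2NF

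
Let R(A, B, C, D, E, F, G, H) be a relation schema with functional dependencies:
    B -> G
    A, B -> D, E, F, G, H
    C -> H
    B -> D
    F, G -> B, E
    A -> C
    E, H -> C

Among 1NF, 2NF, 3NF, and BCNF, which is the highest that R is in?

1NF

Candidate keys: {A, B}, {A, F, G}. Prime attributes: {A, B, F, G}.
B -> G: {B}⁺ = {B, D, G}, which is not all of the attributes, so the left side is not a superkey — BCNF is violated.
C -> H determines the non-prime attribute {H} from a non-superkey — 3NF is violated.
The proper key subset {A} of {A, B} determines non-prime {C, H}, so the relation is not even in 2NF.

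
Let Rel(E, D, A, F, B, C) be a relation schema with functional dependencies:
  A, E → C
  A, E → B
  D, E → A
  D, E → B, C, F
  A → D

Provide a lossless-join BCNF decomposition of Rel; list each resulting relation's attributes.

{A, B, C, E, F}; {A, D}

Candidate keys of the original relation: {A, E}, {D, E}.
{A, B, C, D, E, F}: {A} determines {A, D} here but is not a superkey — split on A → D, giving {A, D} and {A, B, C, E, F}.
{A, D}: every determinant is a superkey — BCNF.
{A, B, C, E, F}: every determinant is a superkey — BCNF.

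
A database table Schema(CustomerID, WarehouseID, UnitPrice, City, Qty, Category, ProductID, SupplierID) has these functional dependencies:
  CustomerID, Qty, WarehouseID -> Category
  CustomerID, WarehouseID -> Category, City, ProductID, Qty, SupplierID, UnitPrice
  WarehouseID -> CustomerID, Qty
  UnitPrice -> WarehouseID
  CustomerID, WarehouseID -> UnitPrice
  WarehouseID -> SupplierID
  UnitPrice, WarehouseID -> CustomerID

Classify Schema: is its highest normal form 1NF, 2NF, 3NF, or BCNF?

BCNF

Candidate keys: {UnitPrice}, {WarehouseID}. Prime attributes: {UnitPrice, WarehouseID}.
The left-hand side of every FD is a superkey, so BCNF is satisfied.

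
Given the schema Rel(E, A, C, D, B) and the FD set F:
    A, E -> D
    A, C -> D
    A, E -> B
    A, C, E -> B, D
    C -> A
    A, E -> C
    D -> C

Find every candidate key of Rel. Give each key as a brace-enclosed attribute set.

{A, E}, {C, E}, {D, E}

No FD produces {E}, so it must be in every candidate key.
{A, E} is a candidate key since {A, E}⁺ = {A, B, C, D, E} covers every attribute.
{C, E} is a candidate key since {C, E}⁺ = {A, B, C, D, E} covers every attribute.
{D, E} is a candidate key since {D, E}⁺ = {A, B, C, D, E} covers every attribute.
These are minimal and exhaustive — every other superkey contains one of them.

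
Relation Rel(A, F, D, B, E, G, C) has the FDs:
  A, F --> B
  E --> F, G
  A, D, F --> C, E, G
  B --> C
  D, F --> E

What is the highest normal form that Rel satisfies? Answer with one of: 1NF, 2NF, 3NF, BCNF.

Candidate keys: {A, D, E}, {A, D, F}. Prime attributes: {A, D, E, F}.
A, F --> B: {A, F}⁺ = {A, B, C, F}, which is not all of the attributes, so the left side is not a superkey — BCNF is violated.
Because {B} is non-prime and the left side of A, F --> B is not a superkey, the relation is not in 3NF.
The proper key subset {E} of {A, D, E} determines non-prime {G}, so the relation is not even in 2NF.

1NF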